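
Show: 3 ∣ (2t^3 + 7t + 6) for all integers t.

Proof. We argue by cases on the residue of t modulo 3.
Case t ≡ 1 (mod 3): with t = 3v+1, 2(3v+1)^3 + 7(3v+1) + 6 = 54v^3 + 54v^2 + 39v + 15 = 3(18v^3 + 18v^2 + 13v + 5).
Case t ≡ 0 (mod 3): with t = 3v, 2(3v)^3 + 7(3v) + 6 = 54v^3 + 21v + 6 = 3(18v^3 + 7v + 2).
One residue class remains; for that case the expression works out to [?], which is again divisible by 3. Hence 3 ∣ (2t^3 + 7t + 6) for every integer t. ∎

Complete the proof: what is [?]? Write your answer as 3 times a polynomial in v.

3(18v^3 + 36v^2 + 31v + 12)

The residues treated are {1, 0}, so the missing case is t ≡ 2 (mod 3); write t = 3v+2.
Then 2(3v+2)^3 + 7(3v+2) + 6 = 54v^3 + 108v^2 + 93v + 36 = 3(18v^3 + 36v^2 + 31v + 12).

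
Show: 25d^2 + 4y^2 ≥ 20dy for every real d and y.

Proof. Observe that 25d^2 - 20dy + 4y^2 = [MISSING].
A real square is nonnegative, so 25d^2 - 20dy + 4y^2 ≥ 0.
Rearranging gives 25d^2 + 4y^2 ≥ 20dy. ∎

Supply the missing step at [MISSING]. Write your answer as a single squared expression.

25d^2 - 20dy + 4y^2 is a perfect-square trinomial: the outer terms are (5d)^2 and (2y)^2, and the cross term is -2·5d·2y.
So 25d^2 - 20dy + 4y^2 = (5d - 2y)^2 ≥ 0.

(5d - 2y)^2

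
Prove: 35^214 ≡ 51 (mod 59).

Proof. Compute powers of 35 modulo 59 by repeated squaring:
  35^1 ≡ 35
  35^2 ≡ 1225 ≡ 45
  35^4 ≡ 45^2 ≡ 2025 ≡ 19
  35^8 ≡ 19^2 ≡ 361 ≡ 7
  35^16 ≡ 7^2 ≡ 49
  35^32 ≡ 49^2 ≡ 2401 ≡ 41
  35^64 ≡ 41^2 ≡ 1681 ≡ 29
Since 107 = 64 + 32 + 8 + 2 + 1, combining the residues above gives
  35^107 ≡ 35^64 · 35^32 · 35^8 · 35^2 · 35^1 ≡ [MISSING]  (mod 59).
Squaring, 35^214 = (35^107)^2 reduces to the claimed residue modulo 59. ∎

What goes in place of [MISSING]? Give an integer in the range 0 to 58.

46

35^64 · 35^32 · 35^8 · 35^2 · 35^1 ≡ 29 · 41 · 7 · 45 · 35 = 13108725.
13108725 mod 59 = 46, so 35^107 ≡ 46 (mod 59).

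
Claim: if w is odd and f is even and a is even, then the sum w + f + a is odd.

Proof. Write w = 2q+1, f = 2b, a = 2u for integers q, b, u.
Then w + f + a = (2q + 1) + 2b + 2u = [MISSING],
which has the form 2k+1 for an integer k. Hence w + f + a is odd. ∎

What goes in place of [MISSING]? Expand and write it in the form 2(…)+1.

(2q + 1) + 2b + 2u = 2b + 2q + 2u + 1
= 2(b + q + u) + 1.
Since b + q + u is an integer, the sum is of the form 2k+1 for an integer k.

2(b + q + u) + 1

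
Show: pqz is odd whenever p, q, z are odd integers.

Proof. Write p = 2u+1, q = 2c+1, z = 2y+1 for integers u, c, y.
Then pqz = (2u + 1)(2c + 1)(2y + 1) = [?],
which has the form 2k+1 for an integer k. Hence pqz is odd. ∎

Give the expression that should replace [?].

2(4cuy + 2cu + 2cy + c + 2uy + u + y) + 1

(2u + 1)(2c + 1)(2y + 1) = 8cuy + 4cu + 4cy + 2c + 4uy + 2u + 2y + 1
= 2(4cuy + 2cu + 2cy + c + 2uy + u + y) + 1.
Since 4cuy + 2cu + 2cy + c + 2uy + u + y is an integer, the product is of the form 2k+1 for an integer k.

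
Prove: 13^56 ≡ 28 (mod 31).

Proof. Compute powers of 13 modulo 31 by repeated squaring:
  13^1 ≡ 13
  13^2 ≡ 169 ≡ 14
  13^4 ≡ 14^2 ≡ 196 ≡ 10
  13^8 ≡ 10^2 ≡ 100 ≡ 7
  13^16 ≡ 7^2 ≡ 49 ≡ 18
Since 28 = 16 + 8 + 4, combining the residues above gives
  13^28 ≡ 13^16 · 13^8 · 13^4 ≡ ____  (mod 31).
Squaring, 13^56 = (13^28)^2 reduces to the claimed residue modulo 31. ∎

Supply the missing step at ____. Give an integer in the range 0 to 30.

13^16 · 13^8 · 13^4 ≡ 18 · 7 · 10 = 1260.
1260 mod 31 = 20, so 13^28 ≡ 20 (mod 31).

20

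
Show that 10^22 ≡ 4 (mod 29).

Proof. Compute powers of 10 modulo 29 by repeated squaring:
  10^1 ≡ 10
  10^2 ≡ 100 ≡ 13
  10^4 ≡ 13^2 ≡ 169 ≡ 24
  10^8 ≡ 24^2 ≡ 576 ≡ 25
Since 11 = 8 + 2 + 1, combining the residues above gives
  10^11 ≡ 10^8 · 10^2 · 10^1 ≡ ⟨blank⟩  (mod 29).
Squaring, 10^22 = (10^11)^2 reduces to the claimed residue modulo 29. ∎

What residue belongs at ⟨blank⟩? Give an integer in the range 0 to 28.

2

10^8 · 10^2 · 10^1 ≡ 25 · 13 · 10 = 3250.
3250 mod 29 = 2, so 10^11 ≡ 2 (mod 29).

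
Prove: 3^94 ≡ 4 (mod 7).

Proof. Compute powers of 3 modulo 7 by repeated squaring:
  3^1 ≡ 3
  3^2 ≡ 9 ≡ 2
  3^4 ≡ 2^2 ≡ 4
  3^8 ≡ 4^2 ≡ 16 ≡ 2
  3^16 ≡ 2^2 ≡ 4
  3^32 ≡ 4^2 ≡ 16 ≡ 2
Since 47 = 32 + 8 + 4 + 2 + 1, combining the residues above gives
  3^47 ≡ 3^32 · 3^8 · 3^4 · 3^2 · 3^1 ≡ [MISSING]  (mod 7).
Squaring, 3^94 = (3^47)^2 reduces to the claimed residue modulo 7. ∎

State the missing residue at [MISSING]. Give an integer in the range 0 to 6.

5

Multiply the listed residues: 2 · 2 · 4 · 2 · 3 = 4 → 16 → 32 → 96.
Reducing modulo 7: 96 = 13·7 + 5, so 3^47 ≡ 5.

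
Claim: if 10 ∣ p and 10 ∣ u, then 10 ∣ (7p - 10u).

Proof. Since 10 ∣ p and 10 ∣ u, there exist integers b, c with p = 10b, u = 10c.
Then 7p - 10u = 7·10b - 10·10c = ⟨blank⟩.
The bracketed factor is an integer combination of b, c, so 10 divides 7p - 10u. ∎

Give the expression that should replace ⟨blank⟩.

Each term has a factor of 10: 7·10b - 10·10c = 10·(7b - 10c).
Since 7b - 10c is an integer, 10 ∣ (7p - 10u).

10(7b - 10c)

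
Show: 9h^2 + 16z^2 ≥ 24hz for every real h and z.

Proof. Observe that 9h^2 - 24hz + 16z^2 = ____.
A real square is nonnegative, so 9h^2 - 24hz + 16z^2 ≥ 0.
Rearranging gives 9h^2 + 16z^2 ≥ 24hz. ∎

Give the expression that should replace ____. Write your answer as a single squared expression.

(3h - 4z)^2

9h^2 - 24hz + 16z^2 is a perfect-square trinomial: the outer terms are (3h)^2 and (4z)^2, and the cross term is -2·3h·4z.
So 9h^2 - 24hz + 16z^2 = (3h - 4z)^2 ≥ 0.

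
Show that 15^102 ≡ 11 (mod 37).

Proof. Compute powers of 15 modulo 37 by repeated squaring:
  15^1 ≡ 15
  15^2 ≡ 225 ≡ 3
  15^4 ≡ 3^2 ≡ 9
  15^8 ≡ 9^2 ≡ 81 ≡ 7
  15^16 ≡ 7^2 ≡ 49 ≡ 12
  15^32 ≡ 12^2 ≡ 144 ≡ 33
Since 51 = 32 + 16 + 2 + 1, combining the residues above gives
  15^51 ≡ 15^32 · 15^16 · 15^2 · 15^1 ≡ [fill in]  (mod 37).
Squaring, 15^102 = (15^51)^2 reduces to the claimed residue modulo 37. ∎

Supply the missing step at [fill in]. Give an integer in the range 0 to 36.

23

15^32 · 15^16 · 15^2 · 15^1 ≡ 33 · 12 · 3 · 15 = 17820.
17820 mod 37 = 23, so 15^51 ≡ 23 (mod 37).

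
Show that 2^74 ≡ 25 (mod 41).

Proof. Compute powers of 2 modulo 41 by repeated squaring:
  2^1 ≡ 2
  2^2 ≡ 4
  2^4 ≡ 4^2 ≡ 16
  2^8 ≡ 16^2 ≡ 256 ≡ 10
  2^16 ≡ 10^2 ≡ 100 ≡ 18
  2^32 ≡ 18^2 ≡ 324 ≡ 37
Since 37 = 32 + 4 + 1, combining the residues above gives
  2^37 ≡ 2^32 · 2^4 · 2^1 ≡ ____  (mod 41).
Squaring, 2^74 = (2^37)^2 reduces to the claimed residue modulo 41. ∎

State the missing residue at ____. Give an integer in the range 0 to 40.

36

Multiply the listed residues: 37 · 16 · 2 = 592 → 1184.
Reducing modulo 41: 1184 = 28·41 + 36, so 2^37 ≡ 36.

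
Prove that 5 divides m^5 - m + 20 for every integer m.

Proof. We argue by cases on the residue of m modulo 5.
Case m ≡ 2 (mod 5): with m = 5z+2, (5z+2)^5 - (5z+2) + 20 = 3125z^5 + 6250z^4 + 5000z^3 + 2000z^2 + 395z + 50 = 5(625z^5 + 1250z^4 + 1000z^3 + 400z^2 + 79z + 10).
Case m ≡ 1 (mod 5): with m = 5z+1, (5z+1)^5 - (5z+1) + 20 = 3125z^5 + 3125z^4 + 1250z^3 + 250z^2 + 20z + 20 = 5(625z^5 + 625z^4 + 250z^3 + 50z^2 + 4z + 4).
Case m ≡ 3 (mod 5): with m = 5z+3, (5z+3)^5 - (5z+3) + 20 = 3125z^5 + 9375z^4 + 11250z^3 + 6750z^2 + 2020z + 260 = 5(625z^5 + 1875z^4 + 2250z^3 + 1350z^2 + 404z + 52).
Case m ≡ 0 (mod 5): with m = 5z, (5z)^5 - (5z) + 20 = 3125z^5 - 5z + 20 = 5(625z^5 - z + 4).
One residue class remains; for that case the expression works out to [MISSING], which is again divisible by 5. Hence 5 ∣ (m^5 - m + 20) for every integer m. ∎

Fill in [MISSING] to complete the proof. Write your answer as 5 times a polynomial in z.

5(625z^5 + 2500z^4 + 4000z^3 + 3200z^2 + 1279z + 208)

Only m ≡ 4 (mod 5) is unaccounted for. Put m = 5z+4:
(5z+4)^5 - (5z+4) + 20 expands to 3125z^5 + 12500z^4 + 20000z^3 + 16000z^2 + 6395z + 1040,
and factoring out 5 leaves 5(625z^5 + 2500z^4 + 4000z^3 + 3200z^2 + 1279z + 208).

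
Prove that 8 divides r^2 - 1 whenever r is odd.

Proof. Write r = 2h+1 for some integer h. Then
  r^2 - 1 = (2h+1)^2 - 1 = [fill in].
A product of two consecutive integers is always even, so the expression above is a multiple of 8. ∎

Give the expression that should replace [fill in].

4h(h + 1)

(2h+1)^2 - 1 = 4h^2 + 4h + 1 - 1 = 4h^2 + 4h = 4h(h+1).
Since h and h+1 are consecutive, h(h+1) is even, and 4·(even) is a multiple of 8.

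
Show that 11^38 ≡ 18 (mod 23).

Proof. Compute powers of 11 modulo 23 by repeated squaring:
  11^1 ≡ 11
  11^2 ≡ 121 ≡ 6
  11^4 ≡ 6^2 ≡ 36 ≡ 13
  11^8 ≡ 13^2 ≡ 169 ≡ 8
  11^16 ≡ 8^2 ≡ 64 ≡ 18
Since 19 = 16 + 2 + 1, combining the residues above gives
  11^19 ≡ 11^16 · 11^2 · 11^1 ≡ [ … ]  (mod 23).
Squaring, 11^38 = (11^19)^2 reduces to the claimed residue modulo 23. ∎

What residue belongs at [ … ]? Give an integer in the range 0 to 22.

15

11^16 · 11^2 · 11^1 ≡ 18 · 6 · 11 = 1188.
1188 mod 23 = 15, so 11^19 ≡ 15 (mod 23).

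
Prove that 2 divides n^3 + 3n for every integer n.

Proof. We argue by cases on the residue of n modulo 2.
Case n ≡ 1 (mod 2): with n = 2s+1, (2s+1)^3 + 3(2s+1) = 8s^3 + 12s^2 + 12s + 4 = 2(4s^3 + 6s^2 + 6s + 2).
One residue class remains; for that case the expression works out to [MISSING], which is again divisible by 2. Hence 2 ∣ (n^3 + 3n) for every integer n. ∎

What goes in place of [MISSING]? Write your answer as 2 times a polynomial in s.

The residues treated are {1}, so the missing case is n ≡ 0 (mod 2); write n = 2s.
Then (2s)^3 + 3(2s) = 8s^3 + 6s = 2(4s^3 + 3s).

2(4s^3 + 3s)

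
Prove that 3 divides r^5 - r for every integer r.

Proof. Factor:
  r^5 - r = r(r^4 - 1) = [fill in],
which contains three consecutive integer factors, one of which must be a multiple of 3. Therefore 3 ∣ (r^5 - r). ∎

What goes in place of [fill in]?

(r - 1)r(r + 1)(r^2 + 1)

r^4 - 1 = (r^2 - 1)(r^2 + 1), and r^2 - 1 = (r-1)(r+1).
So r(r^4 - 1) = (r - 1)r(r + 1)(r^2 + 1).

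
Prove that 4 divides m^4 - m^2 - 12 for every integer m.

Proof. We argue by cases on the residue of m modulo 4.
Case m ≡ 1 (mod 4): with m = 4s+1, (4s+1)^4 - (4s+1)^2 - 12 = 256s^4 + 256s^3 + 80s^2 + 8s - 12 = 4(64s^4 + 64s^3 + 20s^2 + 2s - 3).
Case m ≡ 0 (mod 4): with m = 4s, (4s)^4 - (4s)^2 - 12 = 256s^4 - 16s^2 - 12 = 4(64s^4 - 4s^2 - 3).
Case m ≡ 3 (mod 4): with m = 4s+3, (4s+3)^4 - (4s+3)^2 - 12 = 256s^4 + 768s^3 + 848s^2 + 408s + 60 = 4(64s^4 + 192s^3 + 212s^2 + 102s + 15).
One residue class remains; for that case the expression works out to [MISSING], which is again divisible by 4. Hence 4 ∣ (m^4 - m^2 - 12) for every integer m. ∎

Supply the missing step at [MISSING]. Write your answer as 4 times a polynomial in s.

Only m ≡ 2 (mod 4) is unaccounted for. Put m = 4s+2:
(4s+2)^4 - (4s+2)^2 - 12 expands to 256s^4 + 512s^3 + 368s^2 + 112s,
and factoring out 4 leaves 4(64s^4 + 128s^3 + 92s^2 + 28s).

4(64s^4 + 128s^3 + 92s^2 + 28s)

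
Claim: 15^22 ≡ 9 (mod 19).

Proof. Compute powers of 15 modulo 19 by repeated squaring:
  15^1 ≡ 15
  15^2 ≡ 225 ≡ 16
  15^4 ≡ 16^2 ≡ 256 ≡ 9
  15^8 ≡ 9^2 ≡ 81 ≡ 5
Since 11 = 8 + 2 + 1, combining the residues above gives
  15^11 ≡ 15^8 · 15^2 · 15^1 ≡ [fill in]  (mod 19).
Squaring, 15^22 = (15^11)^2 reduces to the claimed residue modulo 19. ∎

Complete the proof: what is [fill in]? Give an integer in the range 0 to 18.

Multiply the listed residues: 5 · 16 · 15 = 80 → 1200.
Reducing modulo 19: 1200 = 63·19 + 3, so 15^11 ≡ 3.

3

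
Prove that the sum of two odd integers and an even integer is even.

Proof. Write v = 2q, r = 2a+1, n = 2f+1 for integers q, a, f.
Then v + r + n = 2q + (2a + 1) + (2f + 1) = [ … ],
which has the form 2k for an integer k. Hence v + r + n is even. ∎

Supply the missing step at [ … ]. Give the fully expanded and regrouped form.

2(a + f + q + 1)

Expanding: 2q + (2a + 1) + (2f + 1) = 2a + 2f + 2q + 2.
Every term is even; pulling out the factor of 2 gives 2(a + f + q + 1).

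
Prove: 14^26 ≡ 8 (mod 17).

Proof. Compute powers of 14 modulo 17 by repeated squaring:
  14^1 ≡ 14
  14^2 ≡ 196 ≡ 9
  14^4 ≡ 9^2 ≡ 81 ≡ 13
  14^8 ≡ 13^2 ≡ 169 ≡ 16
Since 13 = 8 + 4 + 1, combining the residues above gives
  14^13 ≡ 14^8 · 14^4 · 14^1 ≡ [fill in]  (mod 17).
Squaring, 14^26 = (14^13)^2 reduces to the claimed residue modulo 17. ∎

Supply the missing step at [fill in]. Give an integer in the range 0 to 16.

5

Multiply the listed residues: 16 · 13 · 14 = 208 → 2912.
Reducing modulo 17: 2912 = 171·17 + 5, so 14^13 ≡ 5.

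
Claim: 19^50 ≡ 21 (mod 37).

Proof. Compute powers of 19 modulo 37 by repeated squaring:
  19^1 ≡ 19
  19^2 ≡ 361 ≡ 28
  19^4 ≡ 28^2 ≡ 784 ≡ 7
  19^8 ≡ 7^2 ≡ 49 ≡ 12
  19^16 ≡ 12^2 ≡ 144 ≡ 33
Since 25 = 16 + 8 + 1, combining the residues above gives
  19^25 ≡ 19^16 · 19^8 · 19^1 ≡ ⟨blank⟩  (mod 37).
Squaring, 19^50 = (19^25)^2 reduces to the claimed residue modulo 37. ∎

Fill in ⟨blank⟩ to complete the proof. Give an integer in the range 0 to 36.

13

19^16 · 19^8 · 19^1 ≡ 33 · 12 · 19 = 7524.
7524 mod 37 = 13, so 19^25 ≡ 13 (mod 37).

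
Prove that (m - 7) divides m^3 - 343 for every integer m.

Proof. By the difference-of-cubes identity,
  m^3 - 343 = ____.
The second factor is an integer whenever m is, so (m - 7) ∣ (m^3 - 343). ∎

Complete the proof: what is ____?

a^3 - b^3 = (a - b)(a^2 + ab + b^2). With a = m, b = 7:
m^3 - 343 = (m - 7)(m^2 + 7m + 49).

(m - 7)(m^2 + 7m + 49)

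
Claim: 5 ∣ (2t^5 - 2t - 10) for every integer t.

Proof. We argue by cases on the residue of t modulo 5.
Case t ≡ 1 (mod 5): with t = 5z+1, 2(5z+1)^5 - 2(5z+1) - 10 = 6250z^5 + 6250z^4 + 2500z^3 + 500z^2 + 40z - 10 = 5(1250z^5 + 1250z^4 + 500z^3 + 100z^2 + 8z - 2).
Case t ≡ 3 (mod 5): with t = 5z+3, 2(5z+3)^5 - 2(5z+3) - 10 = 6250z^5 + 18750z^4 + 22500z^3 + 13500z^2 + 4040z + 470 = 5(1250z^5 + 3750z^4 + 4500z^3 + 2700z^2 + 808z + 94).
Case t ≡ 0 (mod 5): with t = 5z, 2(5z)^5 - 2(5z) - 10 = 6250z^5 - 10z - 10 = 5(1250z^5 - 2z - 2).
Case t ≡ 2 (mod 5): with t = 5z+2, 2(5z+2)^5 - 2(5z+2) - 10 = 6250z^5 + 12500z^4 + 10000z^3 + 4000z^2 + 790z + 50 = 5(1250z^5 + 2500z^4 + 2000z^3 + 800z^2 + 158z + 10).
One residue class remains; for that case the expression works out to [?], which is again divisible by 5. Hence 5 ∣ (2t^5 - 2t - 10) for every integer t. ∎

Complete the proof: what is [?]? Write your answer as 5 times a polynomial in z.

5(1250z^5 + 5000z^4 + 8000z^3 + 6400z^2 + 2558z + 406)

The residues treated are {1, 3, 0, 2}, so the missing case is t ≡ 4 (mod 5); write t = 5z+4.
Then 2(5z+4)^5 - 2(5z+4) - 10 = 6250z^5 + 25000z^4 + 40000z^3 + 32000z^2 + 12790z + 2030 = 5(1250z^5 + 5000z^4 + 8000z^3 + 6400z^2 + 2558z + 406).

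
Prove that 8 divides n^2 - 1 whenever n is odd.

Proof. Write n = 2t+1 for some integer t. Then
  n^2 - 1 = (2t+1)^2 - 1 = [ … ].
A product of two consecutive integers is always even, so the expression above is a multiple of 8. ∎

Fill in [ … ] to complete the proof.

4t(t + 1)

(2t+1)^2 - 1 = 4t^2 + 4t + 1 - 1 = 4t^2 + 4t = 4t(t+1).
Since t and t+1 are consecutive, t(t+1) is even, and 4·(even) is a multiple of 8.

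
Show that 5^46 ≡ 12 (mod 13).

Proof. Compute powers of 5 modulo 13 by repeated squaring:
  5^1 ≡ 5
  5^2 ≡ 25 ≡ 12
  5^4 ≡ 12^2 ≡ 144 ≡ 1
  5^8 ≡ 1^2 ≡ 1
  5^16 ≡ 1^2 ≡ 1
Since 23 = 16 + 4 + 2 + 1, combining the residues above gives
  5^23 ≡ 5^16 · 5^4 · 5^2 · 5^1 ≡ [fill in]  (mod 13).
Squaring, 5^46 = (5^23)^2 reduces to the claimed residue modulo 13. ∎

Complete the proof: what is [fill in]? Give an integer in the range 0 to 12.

8

Multiply the listed residues: 1 · 1 · 12 · 5 = 1 → 12 → 60.
Reducing modulo 13: 60 = 4·13 + 8, so 5^23 ≡ 8.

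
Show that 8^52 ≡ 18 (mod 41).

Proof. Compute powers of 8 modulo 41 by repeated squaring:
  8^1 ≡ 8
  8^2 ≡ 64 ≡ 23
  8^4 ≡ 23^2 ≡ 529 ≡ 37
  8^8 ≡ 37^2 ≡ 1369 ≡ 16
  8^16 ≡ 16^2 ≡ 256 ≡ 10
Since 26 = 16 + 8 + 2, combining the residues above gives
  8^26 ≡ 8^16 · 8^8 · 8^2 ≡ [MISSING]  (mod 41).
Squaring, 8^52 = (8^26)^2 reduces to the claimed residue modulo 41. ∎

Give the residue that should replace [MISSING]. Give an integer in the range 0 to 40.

8^16 · 8^8 · 8^2 ≡ 10 · 16 · 23 = 3680.
3680 mod 41 = 31, so 8^26 ≡ 31 (mod 41).

31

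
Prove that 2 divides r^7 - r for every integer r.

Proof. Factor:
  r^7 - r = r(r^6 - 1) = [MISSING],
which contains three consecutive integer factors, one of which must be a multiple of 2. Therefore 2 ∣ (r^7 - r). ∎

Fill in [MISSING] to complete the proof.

(r - 1)r(r + 1)(r^4 + r^2 + 1)

r^6 - 1 = (r^2 - 1)(r^4 + r^2 + 1), and r^2 - 1 = (r-1)(r+1).
So r(r^6 - 1) = (r - 1)r(r + 1)(r^4 + r^2 + 1).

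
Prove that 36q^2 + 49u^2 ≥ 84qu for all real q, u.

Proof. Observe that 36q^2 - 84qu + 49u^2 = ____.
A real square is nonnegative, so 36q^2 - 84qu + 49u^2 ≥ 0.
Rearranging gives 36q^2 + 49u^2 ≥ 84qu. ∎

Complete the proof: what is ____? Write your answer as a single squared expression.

36q^2 - 84qu + 49u^2 is a perfect-square trinomial: the outer terms are (6q)^2 and (7u)^2, and the cross term is -2·6q·7u.
So 36q^2 - 84qu + 49u^2 = (6q - 7u)^2 ≥ 0.

(6q - 7u)^2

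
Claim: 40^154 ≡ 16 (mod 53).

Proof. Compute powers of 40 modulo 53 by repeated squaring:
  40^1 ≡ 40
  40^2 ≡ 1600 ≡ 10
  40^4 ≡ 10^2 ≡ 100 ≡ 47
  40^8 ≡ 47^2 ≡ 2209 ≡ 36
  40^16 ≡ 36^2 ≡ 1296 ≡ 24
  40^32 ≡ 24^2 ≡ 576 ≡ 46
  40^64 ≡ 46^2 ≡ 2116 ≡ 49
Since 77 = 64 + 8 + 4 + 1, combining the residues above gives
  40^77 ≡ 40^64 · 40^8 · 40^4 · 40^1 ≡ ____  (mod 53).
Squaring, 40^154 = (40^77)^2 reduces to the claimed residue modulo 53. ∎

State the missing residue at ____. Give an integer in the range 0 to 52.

4

Multiply the listed residues: 49 · 36 · 47 · 40 = 1764 → 82908 → 3316320.
Reducing modulo 53: 3316320 = 62572·53 + 4, so 40^77 ≡ 4.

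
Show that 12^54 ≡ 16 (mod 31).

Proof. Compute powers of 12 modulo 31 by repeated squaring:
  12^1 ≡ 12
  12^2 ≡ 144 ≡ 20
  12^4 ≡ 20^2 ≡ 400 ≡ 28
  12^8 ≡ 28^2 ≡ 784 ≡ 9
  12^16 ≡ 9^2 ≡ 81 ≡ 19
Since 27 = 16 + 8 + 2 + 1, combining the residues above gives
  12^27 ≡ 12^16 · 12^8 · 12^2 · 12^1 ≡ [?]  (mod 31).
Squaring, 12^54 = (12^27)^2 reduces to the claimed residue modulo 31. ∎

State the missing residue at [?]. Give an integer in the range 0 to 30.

27

12^16 · 12^8 · 12^2 · 12^1 ≡ 19 · 9 · 20 · 12 = 41040.
41040 mod 31 = 27, so 12^27 ≡ 27 (mod 31).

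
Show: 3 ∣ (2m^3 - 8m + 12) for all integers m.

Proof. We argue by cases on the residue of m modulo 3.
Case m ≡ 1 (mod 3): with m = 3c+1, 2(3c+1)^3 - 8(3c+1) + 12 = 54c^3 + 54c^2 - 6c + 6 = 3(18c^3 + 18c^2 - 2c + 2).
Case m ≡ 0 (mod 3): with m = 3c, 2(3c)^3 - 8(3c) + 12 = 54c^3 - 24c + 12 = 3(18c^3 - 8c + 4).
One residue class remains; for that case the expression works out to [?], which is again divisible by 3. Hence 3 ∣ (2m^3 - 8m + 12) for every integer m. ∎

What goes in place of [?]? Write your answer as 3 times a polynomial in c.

The residues treated are {1, 0}, so the missing case is m ≡ 2 (mod 3); write m = 3c+2.
Then 2(3c+2)^3 - 8(3c+2) + 12 = 54c^3 + 108c^2 + 48c + 12 = 3(18c^3 + 36c^2 + 16c + 4).

3(18c^3 + 36c^2 + 16c + 4)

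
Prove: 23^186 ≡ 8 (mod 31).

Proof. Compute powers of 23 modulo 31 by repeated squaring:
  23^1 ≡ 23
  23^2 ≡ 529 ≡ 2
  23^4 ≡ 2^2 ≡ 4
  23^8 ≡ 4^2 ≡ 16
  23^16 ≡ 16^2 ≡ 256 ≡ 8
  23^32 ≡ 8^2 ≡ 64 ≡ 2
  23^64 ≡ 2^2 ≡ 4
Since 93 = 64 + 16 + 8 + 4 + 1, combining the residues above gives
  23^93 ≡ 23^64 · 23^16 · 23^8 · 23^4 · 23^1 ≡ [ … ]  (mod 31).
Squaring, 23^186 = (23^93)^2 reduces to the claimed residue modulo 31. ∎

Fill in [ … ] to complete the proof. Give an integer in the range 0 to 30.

15

23^64 · 23^16 · 23^8 · 23^4 · 23^1 ≡ 4 · 8 · 16 · 4 · 23 = 47104.
47104 mod 31 = 15, so 23^93 ≡ 15 (mod 31).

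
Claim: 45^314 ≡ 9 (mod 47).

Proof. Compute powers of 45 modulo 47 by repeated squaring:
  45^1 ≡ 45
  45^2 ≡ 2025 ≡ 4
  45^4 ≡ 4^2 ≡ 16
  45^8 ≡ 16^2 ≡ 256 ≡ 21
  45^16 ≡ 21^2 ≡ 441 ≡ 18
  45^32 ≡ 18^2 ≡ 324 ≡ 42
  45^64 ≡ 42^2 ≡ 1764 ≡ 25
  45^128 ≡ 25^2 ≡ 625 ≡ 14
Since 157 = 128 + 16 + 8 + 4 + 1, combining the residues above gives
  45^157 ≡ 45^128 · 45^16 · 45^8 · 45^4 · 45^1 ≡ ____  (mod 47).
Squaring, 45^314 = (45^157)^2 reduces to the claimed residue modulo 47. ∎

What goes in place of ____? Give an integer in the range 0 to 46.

Multiply the listed residues: 14 · 18 · 21 · 16 · 45 = 252 → 5292 → 84672 → 3810240.
Reducing modulo 47: 3810240 = 81068·47 + 44, so 45^157 ≡ 44.

44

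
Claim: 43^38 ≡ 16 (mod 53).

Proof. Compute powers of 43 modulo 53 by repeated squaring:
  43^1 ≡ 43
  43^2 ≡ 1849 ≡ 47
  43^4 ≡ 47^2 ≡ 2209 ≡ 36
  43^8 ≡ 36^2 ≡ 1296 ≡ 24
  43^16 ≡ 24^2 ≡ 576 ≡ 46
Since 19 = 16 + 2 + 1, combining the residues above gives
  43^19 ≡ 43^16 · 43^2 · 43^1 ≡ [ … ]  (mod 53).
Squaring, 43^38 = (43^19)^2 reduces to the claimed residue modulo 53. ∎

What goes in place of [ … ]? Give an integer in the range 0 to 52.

4

Multiply the listed residues: 46 · 47 · 43 = 2162 → 92966.
Reducing modulo 53: 92966 = 1754·53 + 4, so 43^19 ≡ 4.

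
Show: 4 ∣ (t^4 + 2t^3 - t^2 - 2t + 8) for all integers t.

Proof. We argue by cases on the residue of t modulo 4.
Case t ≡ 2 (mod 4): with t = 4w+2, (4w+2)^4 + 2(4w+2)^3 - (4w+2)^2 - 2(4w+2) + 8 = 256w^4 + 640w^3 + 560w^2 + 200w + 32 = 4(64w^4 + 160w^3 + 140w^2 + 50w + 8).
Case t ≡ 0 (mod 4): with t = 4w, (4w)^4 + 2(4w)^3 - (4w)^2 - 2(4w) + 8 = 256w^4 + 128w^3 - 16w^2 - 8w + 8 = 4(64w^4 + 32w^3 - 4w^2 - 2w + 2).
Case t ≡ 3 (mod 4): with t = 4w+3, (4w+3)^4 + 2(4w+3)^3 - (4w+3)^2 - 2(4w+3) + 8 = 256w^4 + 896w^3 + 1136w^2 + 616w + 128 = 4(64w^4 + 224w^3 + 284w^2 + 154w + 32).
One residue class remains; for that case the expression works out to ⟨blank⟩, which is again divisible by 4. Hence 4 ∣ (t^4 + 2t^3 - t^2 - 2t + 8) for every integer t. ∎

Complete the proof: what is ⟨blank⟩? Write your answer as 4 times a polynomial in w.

Only t ≡ 1 (mod 4) is unaccounted for. Put t = 4w+1:
(4w+1)^4 + 2(4w+1)^3 - (4w+1)^2 - 2(4w+1) + 8 expands to 256w^4 + 384w^3 + 176w^2 + 24w + 8,
and factoring out 4 leaves 4(64w^4 + 96w^3 + 44w^2 + 6w + 2).

4(64w^4 + 96w^3 + 44w^2 + 6w + 2)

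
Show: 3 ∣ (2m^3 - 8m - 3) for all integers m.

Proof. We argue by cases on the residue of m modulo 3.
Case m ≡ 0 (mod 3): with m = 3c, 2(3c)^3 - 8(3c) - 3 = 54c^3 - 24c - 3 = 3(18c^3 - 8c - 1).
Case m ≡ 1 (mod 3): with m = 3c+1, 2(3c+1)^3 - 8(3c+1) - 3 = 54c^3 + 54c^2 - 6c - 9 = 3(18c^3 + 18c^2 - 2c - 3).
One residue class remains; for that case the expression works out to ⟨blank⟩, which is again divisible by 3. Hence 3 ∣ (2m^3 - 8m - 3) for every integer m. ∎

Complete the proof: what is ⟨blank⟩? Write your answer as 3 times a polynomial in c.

3(18c^3 + 36c^2 + 16c - 1)

Only m ≡ 2 (mod 3) is unaccounted for. Put m = 3c+2:
2(3c+2)^3 - 8(3c+2) - 3 expands to 54c^3 + 108c^2 + 48c - 3,
and factoring out 3 leaves 3(18c^3 + 36c^2 + 16c - 1).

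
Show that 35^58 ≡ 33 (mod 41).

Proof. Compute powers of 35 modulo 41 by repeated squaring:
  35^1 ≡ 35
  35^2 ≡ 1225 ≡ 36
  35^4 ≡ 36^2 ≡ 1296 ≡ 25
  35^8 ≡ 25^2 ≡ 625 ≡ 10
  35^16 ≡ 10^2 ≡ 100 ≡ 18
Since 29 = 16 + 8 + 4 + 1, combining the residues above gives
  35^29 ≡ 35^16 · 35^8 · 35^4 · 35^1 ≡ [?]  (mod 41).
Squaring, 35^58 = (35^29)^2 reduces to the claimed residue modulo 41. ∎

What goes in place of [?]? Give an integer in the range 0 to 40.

Multiply the listed residues: 18 · 10 · 25 · 35 = 180 → 4500 → 157500.
Reducing modulo 41: 157500 = 3841·41 + 19, so 35^29 ≡ 19.

19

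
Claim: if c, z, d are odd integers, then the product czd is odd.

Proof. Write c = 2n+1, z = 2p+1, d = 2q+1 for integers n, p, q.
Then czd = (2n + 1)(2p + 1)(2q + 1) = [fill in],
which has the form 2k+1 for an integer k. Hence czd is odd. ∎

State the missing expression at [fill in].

(2n + 1)(2p + 1)(2q + 1) = 8npq + 4np + 4nq + 2n + 4pq + 2p + 2q + 1
= 2(4npq + 2np + 2nq + n + 2pq + p + q) + 1.
Since 4npq + 2np + 2nq + n + 2pq + p + q is an integer, the product is of the form 2k+1 for an integer k.

2(4npq + 2np + 2nq + n + 2pq + p + q) + 1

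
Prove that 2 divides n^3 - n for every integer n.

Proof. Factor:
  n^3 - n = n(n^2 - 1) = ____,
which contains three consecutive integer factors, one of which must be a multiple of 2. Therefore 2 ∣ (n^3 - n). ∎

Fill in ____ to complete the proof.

(n - 1)n(n + 1)

n(n^2 - 1) = n(n - 1)(n + 1) = (n - 1)n(n + 1).
These three factors are consecutive integers, so their product is divisible by 2.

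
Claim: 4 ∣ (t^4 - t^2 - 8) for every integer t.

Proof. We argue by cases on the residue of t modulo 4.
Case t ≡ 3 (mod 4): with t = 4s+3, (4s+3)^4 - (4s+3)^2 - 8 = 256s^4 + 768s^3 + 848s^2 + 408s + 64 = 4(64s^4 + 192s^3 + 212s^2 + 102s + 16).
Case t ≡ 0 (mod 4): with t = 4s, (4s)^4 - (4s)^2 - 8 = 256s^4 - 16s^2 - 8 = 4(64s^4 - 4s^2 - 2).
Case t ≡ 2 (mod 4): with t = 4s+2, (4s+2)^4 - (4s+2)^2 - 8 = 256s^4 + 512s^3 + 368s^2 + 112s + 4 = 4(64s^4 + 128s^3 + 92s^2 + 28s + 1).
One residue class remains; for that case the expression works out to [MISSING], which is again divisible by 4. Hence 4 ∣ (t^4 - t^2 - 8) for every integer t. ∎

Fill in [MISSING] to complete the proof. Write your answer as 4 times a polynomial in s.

4(64s^4 + 64s^3 + 20s^2 + 2s - 2)

Only t ≡ 1 (mod 4) is unaccounted for. Put t = 4s+1:
(4s+1)^4 - (4s+1)^2 - 8 expands to 256s^4 + 256s^3 + 80s^2 + 8s - 8,
and factoring out 4 leaves 4(64s^4 + 64s^3 + 20s^2 + 2s - 2).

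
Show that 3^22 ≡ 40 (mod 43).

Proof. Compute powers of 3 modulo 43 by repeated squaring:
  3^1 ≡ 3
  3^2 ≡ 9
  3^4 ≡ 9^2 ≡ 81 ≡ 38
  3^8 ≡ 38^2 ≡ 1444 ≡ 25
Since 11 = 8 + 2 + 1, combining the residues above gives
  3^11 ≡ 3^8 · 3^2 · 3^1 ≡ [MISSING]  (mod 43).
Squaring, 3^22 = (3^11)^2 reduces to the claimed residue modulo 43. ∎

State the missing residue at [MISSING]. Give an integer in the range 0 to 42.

3^8 · 3^2 · 3^1 ≡ 25 · 9 · 3 = 675.
675 mod 43 = 30, so 3^11 ≡ 30 (mod 43).

30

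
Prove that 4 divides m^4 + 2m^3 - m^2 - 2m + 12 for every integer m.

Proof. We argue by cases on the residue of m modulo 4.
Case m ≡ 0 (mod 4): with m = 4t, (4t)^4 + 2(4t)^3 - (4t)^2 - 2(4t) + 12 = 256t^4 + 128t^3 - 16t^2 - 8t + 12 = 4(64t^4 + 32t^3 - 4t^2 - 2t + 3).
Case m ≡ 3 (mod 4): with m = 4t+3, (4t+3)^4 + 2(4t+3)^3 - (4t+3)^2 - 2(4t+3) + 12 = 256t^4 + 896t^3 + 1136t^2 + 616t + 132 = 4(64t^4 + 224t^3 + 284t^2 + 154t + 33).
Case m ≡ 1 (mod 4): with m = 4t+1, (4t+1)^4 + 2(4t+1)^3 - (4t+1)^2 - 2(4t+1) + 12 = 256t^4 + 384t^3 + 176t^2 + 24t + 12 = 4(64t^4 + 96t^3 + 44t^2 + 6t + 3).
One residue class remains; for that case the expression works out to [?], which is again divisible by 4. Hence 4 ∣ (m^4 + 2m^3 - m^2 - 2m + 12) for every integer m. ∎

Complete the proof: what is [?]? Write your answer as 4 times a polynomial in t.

The residues treated are {0, 3, 1}, so the missing case is m ≡ 2 (mod 4); write m = 4t+2.
Then (4t+2)^4 + 2(4t+2)^3 - (4t+2)^2 - 2(4t+2) + 12 = 256t^4 + 640t^3 + 560t^2 + 200t + 36 = 4(64t^4 + 160t^3 + 140t^2 + 50t + 9).

4(64t^4 + 160t^3 + 140t^2 + 50t + 9)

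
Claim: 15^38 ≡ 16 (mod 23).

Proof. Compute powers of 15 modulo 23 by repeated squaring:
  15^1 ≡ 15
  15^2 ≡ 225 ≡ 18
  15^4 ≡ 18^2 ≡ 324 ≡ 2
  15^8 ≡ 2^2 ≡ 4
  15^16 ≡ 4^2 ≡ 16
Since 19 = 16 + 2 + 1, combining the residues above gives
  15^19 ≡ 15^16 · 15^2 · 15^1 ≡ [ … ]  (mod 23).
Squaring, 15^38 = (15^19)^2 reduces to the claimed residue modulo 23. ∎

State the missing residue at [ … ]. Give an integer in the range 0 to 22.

Multiply the listed residues: 16 · 18 · 15 = 288 → 4320.
Reducing modulo 23: 4320 = 187·23 + 19, so 15^19 ≡ 19.

19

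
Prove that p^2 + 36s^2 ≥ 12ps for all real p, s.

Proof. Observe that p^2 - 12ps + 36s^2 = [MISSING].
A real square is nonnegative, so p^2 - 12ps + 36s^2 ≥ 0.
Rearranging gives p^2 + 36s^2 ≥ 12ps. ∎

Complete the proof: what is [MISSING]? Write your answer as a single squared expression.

(p - 6s)^2

The leading and trailing coefficients are 1^2 and 6^2, and 12 = 2·1·6, so the trinomial is (p - 6s)^2.
Hence p^2 - 12ps + 36s^2 ≥ 0.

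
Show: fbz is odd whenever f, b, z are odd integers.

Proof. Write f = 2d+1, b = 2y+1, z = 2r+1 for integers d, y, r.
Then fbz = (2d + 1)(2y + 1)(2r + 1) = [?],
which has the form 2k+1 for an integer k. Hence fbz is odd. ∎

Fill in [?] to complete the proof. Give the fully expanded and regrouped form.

(2d + 1)(2y + 1)(2r + 1) = 8dry + 4dr + 4dy + 2d + 4ry + 2r + 2y + 1
= 2(4dry + 2dr + 2dy + d + 2ry + r + y) + 1.
Since 4dry + 2dr + 2dy + d + 2ry + r + y is an integer, the product is of the form 2k+1 for an integer k.

2(4dry + 2dr + 2dy + d + 2ry + r + y) + 1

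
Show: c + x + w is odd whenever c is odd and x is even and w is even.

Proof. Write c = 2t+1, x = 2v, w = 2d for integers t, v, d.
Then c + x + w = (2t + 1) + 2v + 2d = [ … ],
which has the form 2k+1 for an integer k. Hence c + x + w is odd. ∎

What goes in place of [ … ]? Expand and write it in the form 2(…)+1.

Expanding: (2t + 1) + 2v + 2d = 2d + 2t + 2v + 1.
Every term except the constant is even, so this is 2(d + t + v) + 1,
and d + t + v ∈ ℤ gives the required form.

2(d + t + v) + 1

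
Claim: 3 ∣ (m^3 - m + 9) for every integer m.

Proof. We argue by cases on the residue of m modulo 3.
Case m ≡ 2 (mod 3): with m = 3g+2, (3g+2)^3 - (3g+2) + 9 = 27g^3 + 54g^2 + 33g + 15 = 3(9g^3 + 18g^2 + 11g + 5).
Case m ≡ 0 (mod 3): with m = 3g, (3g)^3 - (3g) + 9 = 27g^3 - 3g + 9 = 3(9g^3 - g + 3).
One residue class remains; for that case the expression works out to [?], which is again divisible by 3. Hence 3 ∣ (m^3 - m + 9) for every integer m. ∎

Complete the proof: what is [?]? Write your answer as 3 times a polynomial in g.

The residues treated are {2, 0}, so the missing case is m ≡ 1 (mod 3); write m = 3g+1.
Then (3g+1)^3 - (3g+1) + 9 = 27g^3 + 27g^2 + 6g + 9 = 3(9g^3 + 9g^2 + 2g + 3).

3(9g^3 + 9g^2 + 2g + 3)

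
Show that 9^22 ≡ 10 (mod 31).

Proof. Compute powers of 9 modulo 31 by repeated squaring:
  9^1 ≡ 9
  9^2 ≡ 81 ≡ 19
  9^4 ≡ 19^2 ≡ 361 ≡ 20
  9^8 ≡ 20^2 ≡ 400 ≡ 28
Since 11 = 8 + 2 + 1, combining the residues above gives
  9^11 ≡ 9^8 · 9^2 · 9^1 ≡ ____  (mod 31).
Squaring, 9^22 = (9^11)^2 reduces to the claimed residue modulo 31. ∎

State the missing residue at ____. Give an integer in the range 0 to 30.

Multiply the listed residues: 28 · 19 · 9 = 532 → 4788.
Reducing modulo 31: 4788 = 154·31 + 14, so 9^11 ≡ 14.

14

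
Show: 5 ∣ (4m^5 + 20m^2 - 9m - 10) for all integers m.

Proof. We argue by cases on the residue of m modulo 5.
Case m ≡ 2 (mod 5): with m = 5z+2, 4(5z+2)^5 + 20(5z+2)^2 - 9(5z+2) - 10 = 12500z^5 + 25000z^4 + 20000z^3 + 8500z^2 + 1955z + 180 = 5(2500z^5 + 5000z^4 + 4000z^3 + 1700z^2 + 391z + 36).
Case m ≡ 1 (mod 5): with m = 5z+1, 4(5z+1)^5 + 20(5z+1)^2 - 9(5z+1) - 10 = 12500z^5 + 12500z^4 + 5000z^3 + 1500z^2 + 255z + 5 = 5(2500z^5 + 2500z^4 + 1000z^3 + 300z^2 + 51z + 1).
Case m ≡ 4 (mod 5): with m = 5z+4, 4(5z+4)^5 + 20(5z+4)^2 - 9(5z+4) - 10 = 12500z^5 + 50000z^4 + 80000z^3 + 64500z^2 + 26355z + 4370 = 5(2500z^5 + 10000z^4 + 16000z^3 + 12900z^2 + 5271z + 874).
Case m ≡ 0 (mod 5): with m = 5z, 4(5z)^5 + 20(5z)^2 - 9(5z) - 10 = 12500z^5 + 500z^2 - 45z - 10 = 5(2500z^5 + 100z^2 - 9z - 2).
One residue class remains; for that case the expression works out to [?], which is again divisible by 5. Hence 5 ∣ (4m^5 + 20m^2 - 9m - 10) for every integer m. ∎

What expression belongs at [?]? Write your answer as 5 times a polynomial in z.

5(2500z^5 + 7500z^4 + 9000z^3 + 5500z^2 + 1731z + 223)

The residues treated are {2, 1, 4, 0}, so the missing case is m ≡ 3 (mod 5); write m = 5z+3.
Then 4(5z+3)^5 + 20(5z+3)^2 - 9(5z+3) - 10 = 12500z^5 + 37500z^4 + 45000z^3 + 27500z^2 + 8655z + 1115 = 5(2500z^5 + 7500z^4 + 9000z^3 + 5500z^2 + 1731z + 223).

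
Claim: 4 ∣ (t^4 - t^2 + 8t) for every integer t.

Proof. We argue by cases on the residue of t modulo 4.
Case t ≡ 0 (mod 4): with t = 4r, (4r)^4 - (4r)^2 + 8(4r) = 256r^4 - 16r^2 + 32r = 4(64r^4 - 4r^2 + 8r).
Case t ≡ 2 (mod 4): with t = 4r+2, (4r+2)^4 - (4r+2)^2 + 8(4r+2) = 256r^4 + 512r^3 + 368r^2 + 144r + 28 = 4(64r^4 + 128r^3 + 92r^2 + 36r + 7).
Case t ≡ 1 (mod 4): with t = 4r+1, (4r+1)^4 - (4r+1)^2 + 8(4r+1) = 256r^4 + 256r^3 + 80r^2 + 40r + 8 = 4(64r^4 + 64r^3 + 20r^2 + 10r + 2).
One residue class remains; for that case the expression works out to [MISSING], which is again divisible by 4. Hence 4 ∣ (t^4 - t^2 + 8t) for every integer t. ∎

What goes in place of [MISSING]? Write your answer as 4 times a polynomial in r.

4(64r^4 + 192r^3 + 212r^2 + 110r + 24)

Only t ≡ 3 (mod 4) is unaccounted for. Put t = 4r+3:
(4r+3)^4 - (4r+3)^2 + 8(4r+3) expands to 256r^4 + 768r^3 + 848r^2 + 440r + 96,
and factoring out 4 leaves 4(64r^4 + 192r^3 + 212r^2 + 110r + 24).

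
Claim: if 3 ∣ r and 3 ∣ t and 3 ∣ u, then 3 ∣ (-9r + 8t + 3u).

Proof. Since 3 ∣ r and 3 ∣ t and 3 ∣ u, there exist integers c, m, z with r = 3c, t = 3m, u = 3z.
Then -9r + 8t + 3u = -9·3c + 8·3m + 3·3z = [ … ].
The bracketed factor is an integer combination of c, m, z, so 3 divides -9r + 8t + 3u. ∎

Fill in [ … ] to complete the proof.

Pull the common 3 out of every term: -9·3c + 8·3m + 3·3z = 3(-9c + 8m + 3z).
-9c + 8m + 3z is an integer, which exhibits the divisibility.

3(-9c + 8m + 3z)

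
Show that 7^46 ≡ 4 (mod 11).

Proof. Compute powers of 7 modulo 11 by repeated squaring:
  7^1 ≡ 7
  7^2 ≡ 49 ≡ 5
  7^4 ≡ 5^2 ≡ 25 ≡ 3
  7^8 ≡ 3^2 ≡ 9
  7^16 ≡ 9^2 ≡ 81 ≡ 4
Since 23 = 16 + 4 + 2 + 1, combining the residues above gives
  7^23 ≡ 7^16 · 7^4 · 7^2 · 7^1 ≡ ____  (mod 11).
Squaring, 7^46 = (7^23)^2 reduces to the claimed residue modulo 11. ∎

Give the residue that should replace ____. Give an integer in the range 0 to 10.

7^16 · 7^4 · 7^2 · 7^1 ≡ 4 · 3 · 5 · 7 = 420.
420 mod 11 = 2, so 7^23 ≡ 2 (mod 11).

2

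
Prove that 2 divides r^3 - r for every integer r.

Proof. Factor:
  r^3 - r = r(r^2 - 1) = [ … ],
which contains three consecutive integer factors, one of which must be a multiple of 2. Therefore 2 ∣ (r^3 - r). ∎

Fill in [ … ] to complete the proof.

r(r^2 - 1) = r(r - 1)(r + 1) = (r - 1)r(r + 1).
These three factors are consecutive integers, so their product is divisible by 2.

(r - 1)r(r + 1)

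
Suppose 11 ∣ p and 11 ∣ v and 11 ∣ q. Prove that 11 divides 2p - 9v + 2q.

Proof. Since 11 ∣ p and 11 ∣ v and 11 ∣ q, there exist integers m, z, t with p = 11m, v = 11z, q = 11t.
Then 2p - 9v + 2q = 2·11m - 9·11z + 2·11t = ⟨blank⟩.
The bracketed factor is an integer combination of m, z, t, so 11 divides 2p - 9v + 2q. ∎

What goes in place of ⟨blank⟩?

Each term has a factor of 11: 2·11m - 9·11z + 2·11t = 11·(2m + 2t - 9z).
Since 2m + 2t - 9z is an integer, 11 ∣ (2p - 9v + 2q).

11(2m + 2t - 9z)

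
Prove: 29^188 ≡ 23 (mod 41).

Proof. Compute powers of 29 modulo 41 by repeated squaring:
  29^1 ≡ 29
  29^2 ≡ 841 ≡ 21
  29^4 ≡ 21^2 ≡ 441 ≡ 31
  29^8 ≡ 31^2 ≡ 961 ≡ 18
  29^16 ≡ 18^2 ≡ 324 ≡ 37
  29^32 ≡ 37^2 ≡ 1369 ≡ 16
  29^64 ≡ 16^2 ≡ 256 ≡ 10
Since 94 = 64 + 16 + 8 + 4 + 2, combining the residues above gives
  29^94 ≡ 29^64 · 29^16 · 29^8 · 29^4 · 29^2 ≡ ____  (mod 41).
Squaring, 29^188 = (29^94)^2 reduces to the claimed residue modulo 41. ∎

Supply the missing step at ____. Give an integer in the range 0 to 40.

Multiply the listed residues: 10 · 37 · 18 · 31 · 21 = 370 → 6660 → 206460 → 4335660.
Reducing modulo 41: 4335660 = 105747·41 + 33, so 29^94 ≡ 33.

33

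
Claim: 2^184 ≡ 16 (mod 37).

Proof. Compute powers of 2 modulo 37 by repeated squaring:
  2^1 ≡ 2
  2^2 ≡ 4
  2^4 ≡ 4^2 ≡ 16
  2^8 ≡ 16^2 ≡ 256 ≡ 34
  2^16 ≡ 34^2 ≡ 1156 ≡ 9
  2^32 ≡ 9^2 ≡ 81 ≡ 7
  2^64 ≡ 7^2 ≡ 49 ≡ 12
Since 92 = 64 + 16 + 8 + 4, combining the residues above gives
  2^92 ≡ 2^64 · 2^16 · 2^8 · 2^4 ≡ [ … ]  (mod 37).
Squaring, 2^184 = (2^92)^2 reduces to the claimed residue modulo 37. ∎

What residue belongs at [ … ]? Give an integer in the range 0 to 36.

33

Multiply the listed residues: 12 · 9 · 34 · 16 = 108 → 3672 → 58752.
Reducing modulo 37: 58752 = 1587·37 + 33, so 2^92 ≡ 33.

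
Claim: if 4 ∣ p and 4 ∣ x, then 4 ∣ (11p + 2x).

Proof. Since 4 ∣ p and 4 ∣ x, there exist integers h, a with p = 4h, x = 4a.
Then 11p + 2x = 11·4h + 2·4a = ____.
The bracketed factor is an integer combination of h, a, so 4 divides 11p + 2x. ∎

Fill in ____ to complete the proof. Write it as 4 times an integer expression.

Each term has a factor of 4: 11·4h + 2·4a = 4·(2a + 11h).
Since 2a + 11h is an integer, 4 ∣ (11p + 2x).

4(2a + 11h)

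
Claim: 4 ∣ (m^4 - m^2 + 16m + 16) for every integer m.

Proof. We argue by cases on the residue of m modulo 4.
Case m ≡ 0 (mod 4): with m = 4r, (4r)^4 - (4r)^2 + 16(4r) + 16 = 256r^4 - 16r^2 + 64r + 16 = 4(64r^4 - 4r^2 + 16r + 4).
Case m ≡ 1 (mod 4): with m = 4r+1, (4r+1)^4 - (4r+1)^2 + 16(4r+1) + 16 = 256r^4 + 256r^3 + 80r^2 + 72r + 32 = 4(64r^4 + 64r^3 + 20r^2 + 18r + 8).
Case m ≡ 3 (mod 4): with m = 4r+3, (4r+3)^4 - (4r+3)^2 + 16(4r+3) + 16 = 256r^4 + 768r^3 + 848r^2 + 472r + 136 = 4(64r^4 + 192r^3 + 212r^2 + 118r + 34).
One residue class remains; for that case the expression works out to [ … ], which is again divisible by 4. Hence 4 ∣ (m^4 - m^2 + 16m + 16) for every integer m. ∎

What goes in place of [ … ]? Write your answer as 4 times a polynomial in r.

The residues treated are {0, 1, 3}, so the missing case is m ≡ 2 (mod 4); write m = 4r+2.
Then (4r+2)^4 - (4r+2)^2 + 16(4r+2) + 16 = 256r^4 + 512r^3 + 368r^2 + 176r + 60 = 4(64r^4 + 128r^3 + 92r^2 + 44r + 15).

4(64r^4 + 128r^3 + 92r^2 + 44r + 15)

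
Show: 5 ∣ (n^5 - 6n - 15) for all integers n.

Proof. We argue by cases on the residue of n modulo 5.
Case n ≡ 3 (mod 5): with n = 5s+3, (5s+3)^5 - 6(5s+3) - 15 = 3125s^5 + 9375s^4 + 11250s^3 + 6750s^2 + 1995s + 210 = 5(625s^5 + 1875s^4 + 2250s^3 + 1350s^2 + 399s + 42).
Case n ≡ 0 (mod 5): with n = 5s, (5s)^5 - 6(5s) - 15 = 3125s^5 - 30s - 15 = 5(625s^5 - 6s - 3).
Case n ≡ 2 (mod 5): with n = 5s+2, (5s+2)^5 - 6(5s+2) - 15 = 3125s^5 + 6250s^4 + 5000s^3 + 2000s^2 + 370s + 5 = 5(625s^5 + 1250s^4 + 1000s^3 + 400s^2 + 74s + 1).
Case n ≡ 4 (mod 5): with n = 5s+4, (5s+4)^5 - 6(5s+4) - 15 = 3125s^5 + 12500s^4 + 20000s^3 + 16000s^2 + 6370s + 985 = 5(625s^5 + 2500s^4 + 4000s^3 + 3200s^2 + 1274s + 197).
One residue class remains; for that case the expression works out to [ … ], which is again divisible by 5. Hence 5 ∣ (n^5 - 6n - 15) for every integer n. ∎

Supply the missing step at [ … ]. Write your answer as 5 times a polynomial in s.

5(625s^5 + 625s^4 + 250s^3 + 50s^2 - s - 4)

Only n ≡ 1 (mod 5) is unaccounted for. Put n = 5s+1:
(5s+1)^5 - 6(5s+1) - 15 expands to 3125s^5 + 3125s^4 + 1250s^3 + 250s^2 - 5s - 20,
and factoring out 5 leaves 5(625s^5 + 625s^4 + 250s^3 + 50s^2 - s - 4).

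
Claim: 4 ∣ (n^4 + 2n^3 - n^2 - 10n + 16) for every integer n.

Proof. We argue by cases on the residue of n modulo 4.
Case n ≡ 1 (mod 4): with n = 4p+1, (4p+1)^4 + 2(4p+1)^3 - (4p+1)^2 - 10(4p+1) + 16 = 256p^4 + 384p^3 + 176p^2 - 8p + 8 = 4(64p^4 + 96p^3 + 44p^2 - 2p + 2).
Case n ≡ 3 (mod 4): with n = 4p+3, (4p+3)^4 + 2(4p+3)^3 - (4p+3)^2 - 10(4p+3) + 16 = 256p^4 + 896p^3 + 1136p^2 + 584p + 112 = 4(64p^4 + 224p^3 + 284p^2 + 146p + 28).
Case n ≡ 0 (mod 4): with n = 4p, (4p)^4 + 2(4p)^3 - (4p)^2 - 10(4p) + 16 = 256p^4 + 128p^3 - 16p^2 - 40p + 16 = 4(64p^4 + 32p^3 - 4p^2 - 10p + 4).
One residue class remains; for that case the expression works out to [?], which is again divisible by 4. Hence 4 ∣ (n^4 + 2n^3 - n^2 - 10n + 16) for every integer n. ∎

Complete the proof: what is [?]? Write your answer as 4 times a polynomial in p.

4(64p^4 + 160p^3 + 140p^2 + 42p + 6)

The residues treated are {1, 3, 0}, so the missing case is n ≡ 2 (mod 4); write n = 4p+2.
Then (4p+2)^4 + 2(4p+2)^3 - (4p+2)^2 - 10(4p+2) + 16 = 256p^4 + 640p^3 + 560p^2 + 168p + 24 = 4(64p^4 + 160p^3 + 140p^2 + 42p + 6).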